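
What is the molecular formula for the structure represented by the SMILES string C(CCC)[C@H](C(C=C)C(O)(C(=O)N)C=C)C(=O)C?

C14H23NO3

Heavy atoms from the SMILES: 14 C, 1 N, 3 O.
Implicit hydrogens by atom environment:
  5 × C: 2 H each → 10
  4 × C: 1 H each → 4
  3 × C: no H
  2 × C: 3 H each → 6
  2 × O: no H
  1 × N: 2 H
  1 × O: 1 H
  Total hydrogens = 23.
Molecular formula: C14H23NO3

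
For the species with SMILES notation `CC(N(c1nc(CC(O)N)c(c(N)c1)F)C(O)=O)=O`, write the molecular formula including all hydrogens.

Heavy atoms from the SMILES: 10 C, 1 F, 4 N, 4 O.
Implicit hydrogens by atom environment:
  4 × C (aromatic): no H
  2 × C: no H
  2 × N: 2 H each → 4
  2 × O: 1 H each → 2
  2 × O: no H
  1 × C: 3 H
  1 × C: 2 H
  1 × C (aromatic): 1 H
  1 × C: 1 H
  1 × F: no H
  1 × N (aromatic): no H
  1 × N: no H
  Total hydrogens = 13.
Molecular formula: C10H13FN4O4

C10H13FN4O4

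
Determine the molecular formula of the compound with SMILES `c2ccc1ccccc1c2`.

C10H8

Heavy atoms from the SMILES: 10 C.
Implicit hydrogens by atom environment:
  8 × C (aromatic): 1 H each → 8
  2 × C (aromatic): no H
  Total hydrogens = 8.
Molecular formula: C10H8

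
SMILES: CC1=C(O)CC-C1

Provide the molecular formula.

Heavy atoms from the SMILES: 6 C, 1 O.
Implicit hydrogens by atom environment:
  3 × C: 2 H each → 6
  2 × C: no H
  1 × C: 3 H
  1 × O: 1 H
  Total hydrogens = 10.
Molecular formula: C6H10O

C6H10O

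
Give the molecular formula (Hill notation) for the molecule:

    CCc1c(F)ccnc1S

Heavy atoms from the SMILES: 7 C, 1 F, 1 N, 1 S.
Implicit hydrogens by atom environment:
  3 × C (aromatic): no H
  2 × C (aromatic): 1 H each → 2
  1 × C: 3 H
  1 × C: 2 H
  1 × F: no H
  1 × N (aromatic): no H
  1 × S: 1 H
  Total hydrogens = 8.
Molecular formula: C7H8FNS

C7H8FNS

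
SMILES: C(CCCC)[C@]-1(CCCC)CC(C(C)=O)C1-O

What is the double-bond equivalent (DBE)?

2

Molecular formula from the SMILES: C15H28O2.
DoU = (2C + 2 + N − H − X)/2 = (2·15 + 2 + 0 − 28 − 0)/2 = 4/2 = 2.
(Structurally: 1 ring(s) + 1 π bond(s) = 2.)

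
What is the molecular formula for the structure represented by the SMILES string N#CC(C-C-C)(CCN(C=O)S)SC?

C9H16N2OS2

Heavy atoms from the SMILES: 9 C, 2 N, 1 O, 2 S.
Implicit hydrogens by atom environment:
  4 × C: 2 H each → 8
  2 × C: 3 H each → 6
  2 × C: no H
  2 × N: no H
  1 × C: 1 H
  1 × O: no H
  1 × S: 1 H
  1 × S: no H
  Total hydrogens = 16.
Molecular formula: C9H16N2OS2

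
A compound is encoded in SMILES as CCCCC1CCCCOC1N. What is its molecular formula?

C10H21NO

Heavy atoms from the SMILES: 10 C, 1 N, 1 O.
Implicit hydrogens by atom environment:
  7 × C: 2 H each → 14
  2 × C: 1 H each → 2
  1 × C: 3 H
  1 × N: 2 H
  1 × O: no H
  Total hydrogens = 21.
Molecular formula: C10H21NO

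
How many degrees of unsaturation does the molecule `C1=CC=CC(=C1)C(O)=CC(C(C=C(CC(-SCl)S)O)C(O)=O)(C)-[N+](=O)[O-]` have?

Molecular formula from the SMILES: C16H18ClNO6S2.
DoU = (2C + 2 + N − H − X)/2 = (2·16 + 2 + 1 − 18 − 1)/2 = 16/2 = 8.
(Structurally: 1 ring(s) + 7 π bond(s) = 8.)

8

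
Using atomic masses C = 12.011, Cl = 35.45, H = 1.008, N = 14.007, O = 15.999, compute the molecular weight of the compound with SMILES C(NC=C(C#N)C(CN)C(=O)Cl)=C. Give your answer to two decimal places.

Molecular formula: C8H10ClN3O.
M = 8×12.011 + 1×35.45 + 10×1.008 + 3×14.007 + 1×15.999 = 199.64 g/mol.

199.64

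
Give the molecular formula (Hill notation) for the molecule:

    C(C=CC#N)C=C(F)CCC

Heavy atoms from the SMILES: 9 C, 1 F, 1 N.
Implicit hydrogens by atom environment:
  3 × C: 2 H each → 6
  3 × C: 1 H each → 3
  2 × C: no H
  1 × C: 3 H
  1 × F: no H
  1 × N: no H
  Total hydrogens = 12.
Molecular formula: C9H12FN

C9H12FN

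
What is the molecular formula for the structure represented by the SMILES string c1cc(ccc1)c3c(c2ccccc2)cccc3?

C18H14

Heavy atoms from the SMILES: 18 C.
Implicit hydrogens by atom environment:
  14 × C (aromatic): 1 H each → 14
  4 × C (aromatic): no H
  Total hydrogens = 14.
Molecular formula: C18H14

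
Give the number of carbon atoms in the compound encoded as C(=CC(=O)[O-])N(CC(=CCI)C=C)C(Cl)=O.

10

The symbol for carbon appears 10 times in the SMILES. (Cl is a single chlorine, not C + l.)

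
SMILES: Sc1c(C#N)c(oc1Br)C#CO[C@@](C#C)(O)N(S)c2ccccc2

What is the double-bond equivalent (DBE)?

13

Molecular formula from the SMILES: C16H9BrN2O3S2.
DoU = (2C + 2 + N − H − X)/2 = (2·16 + 2 + 2 − 9 − 1)/2 = 26/2 = 13.
(Structurally: 2 ring(s) + 11 π bond(s) = 13.)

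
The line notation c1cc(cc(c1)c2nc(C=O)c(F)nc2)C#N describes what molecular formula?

C12H6FN3O

Heavy atoms from the SMILES: 12 C, 1 F, 3 N, 1 O.
Implicit hydrogens by atom environment:
  5 × C (aromatic): 1 H each → 5
  5 × C (aromatic): no H
  2 × N (aromatic): no H
  1 × C: 1 H
  1 × C: no H
  1 × F: no H
  1 × N: no H
  1 × O: no H
  Total hydrogens = 6.
Molecular formula: C12H6FN3O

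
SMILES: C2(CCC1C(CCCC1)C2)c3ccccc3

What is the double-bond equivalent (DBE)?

6

Molecular formula from the SMILES: C16H22.
DoU = (2C + 2 + N − H − X)/2 = (2·16 + 2 + 0 − 22 − 0)/2 = 12/2 = 6.
(Structurally: 3 ring(s) + 3 π bond(s) = 6.)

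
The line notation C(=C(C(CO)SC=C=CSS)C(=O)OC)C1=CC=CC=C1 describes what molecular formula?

Heavy atoms from the SMILES: 15 C, 3 O, 3 S.
Implicit hydrogens by atom environment:
  5 × C (aromatic): 1 H each → 5
  4 × C: 1 H each → 4
  3 × C: no H
  2 × O: no H
  2 × S: no H
  1 × C: 3 H
  1 × C: 2 H
  1 × C (aromatic): no H
  1 × O: 1 H
  1 × S: 1 H
  Total hydrogens = 16.
Molecular formula: C15H16O3S3

C15H16O3S3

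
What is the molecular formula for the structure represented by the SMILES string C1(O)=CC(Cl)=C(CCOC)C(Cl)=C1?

Heavy atoms from the SMILES: 9 C, 2 Cl, 2 O.
Implicit hydrogens by atom environment:
  4 × C (aromatic): no H
  2 × C: 2 H each → 4
  2 × C (aromatic): 1 H each → 2
  2 × Cl: no H
  1 × C: 3 H
  1 × O: 1 H
  1 × O: no H
  Total hydrogens = 10.
Molecular formula: C9H10Cl2O2

C9H10Cl2O2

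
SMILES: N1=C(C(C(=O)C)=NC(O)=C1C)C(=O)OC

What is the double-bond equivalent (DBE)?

Molecular formula from the SMILES: C9H10N2O4.
DoU = (2C + 2 + N − H − X)/2 = (2·9 + 2 + 2 − 10 − 0)/2 = 12/2 = 6.
(Structurally: 1 ring(s) + 5 π bond(s) = 6.)

6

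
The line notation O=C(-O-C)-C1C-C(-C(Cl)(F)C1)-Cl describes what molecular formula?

C7H9Cl2FO2

Heavy atoms from the SMILES: 7 C, 2 Cl, 1 F, 2 O.
Implicit hydrogens by atom environment:
  2 × C: 2 H each → 4
  2 × C: 1 H each → 2
  2 × C: no H
  2 × Cl: no H
  2 × O: no H
  1 × C: 3 H
  1 × F: no H
  Total hydrogens = 9.
Molecular formula: C7H9Cl2FO2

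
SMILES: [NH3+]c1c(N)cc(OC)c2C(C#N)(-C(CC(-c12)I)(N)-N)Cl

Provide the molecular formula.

C12H16ClIN5O+

Heavy atoms from the SMILES: 12 C, 1 Cl, 1 I, 5 N, 1 O.
Implicit hydrogens by atom environment:
  5 × C (aromatic): no H
  3 × C: no H
  3 × N: 2 H each → 6
  1 × C: 3 H
  1 × C: 2 H
  1 × C (aromatic): 1 H
  1 × C: 1 H
  1 × Cl: no H
  1 × I: no H
  1 × N (charge +1): 3 H
  1 × N: no H
  1 × O: no H
  Total hydrogens = 16.
Net charge +1.
Molecular formula: C12H16ClIN5O+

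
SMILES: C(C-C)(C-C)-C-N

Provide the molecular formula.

Heavy atoms from the SMILES: 6 C, 1 N.
Implicit hydrogens by atom environment:
  3 × C: 2 H each → 6
  2 × C: 3 H each → 6
  1 × C: 1 H
  1 × N: 2 H
  Total hydrogens = 15.
Molecular formula: C6H15N

C6H15N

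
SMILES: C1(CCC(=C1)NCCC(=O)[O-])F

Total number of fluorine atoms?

The symbol for fluorine appears 1 time in the SMILES.

1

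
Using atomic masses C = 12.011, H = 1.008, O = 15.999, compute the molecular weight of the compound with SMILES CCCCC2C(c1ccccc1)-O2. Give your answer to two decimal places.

176.26

Molecular formula: C12H16O.
M = 12×12.011 + 16×1.008 + 1×15.999 = 176.26 g/mol.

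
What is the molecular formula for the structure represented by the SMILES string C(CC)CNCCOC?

Heavy atoms from the SMILES: 7 C, 1 N, 1 O.
Implicit hydrogens by atom environment:
  5 × C: 2 H each → 10
  2 × C: 3 H each → 6
  1 × N: 1 H
  1 × O: no H
  Total hydrogens = 17.
Molecular formula: C7H17NO

C7H17NO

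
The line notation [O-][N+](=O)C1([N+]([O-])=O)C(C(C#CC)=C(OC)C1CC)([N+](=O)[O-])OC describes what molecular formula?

C12H15N3O8

Heavy atoms from the SMILES: 12 C, 3 N, 8 O.
Implicit hydrogens by atom environment:
  6 × C: no H
  5 × O: no H
  4 × C: 3 H each → 12
  3 × N (charge +1): no H
  3 × O (charge -1): no H
  1 × C: 2 H
  1 × C: 1 H
  Total hydrogens = 15.
Molecular formula: C12H15N3O8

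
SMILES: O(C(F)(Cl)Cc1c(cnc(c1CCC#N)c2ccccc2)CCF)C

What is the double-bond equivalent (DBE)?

Molecular formula from the SMILES: C19H19ClF2N2O.
DoU = (2C + 2 + N − H − X)/2 = (2·19 + 2 + 2 − 19 − 3)/2 = 20/2 = 10.
(Structurally: 2 ring(s) + 8 π bond(s) = 10.)

10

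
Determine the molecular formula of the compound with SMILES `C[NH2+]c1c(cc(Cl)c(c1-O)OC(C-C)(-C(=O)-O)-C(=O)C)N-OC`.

C14H20ClN2O6+

Heavy atoms from the SMILES: 14 C, 1 Cl, 2 N, 6 O.
Implicit hydrogens by atom environment:
  5 × C (aromatic): no H
  4 × C: 3 H each → 12
  4 × O: no H
  3 × C: no H
  2 × O: 1 H each → 2
  1 × C: 2 H
  1 × C (aromatic): 1 H
  1 × Cl: no H
  1 × N (charge +1): 2 H
  1 × N: 1 H
  Total hydrogens = 20.
Net charge +1.
Molecular formula: C14H20ClN2O6+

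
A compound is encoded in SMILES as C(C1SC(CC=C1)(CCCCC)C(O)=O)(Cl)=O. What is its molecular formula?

C12H17ClO3S

Heavy atoms from the SMILES: 12 C, 1 Cl, 3 O, 1 S.
Implicit hydrogens by atom environment:
  5 × C: 2 H each → 10
  3 × C: 1 H each → 3
  3 × C: no H
  2 × O: no H
  1 × C: 3 H
  1 × Cl: no H
  1 × O: 1 H
  1 × S: no H
  Total hydrogens = 17.
Molecular formula: C12H17ClO3S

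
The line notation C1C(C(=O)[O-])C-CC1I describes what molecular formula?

Heavy atoms from the SMILES: 6 C, 1 I, 2 O.
Implicit hydrogens by atom environment:
  3 × C: 2 H each → 6
  2 × C: 1 H each → 2
  1 × C: no H
  1 × I: no H
  1 × O: no H
  1 × O (charge -1): no H
  Total hydrogens = 8.
Net charge -1.
Molecular formula: C6H8IO2-

C6H8IO2-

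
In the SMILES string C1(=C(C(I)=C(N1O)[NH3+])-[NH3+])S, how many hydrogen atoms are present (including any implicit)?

8

Hydrogens are implicit in SMILES; fill each atom to its normal valence:
  4 × C (aromatic): no H
  2 × N (charge +1): 3 H each → 6
  1 × I: no H
  1 × N (aromatic): no H
  1 × O: 1 H
  1 × S: 1 H
  Total hydrogens = 8.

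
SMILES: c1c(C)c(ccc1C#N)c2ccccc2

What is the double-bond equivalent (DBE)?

10

Molecular formula from the SMILES: C14H11N.
DoU = (2C + 2 + N − H − X)/2 = (2·14 + 2 + 1 − 11 − 0)/2 = 20/2 = 10.
(Structurally: 2 ring(s) + 8 π bond(s) = 10.)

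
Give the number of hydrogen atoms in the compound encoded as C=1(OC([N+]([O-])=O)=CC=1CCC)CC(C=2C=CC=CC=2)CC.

21

Hydrogens are implicit in SMILES; fill each atom to its normal valence:
  6 × C (aromatic): 1 H each → 6
  4 × C: 2 H each → 8
  4 × C (aromatic): no H
  2 × C: 3 H each → 6
  1 × C: 1 H
  1 × N (charge +1): no H
  1 × O (aromatic): no H
  1 × O: no H
  1 × O (charge -1): no H
  Total hydrogens = 21.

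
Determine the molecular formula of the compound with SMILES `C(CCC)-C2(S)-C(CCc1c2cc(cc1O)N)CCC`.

Heavy atoms from the SMILES: 17 C, 1 N, 1 O, 1 S.
Implicit hydrogens by atom environment:
  7 × C: 2 H each → 14
  4 × C (aromatic): no H
  2 × C: 3 H each → 6
  2 × C (aromatic): 1 H each → 2
  1 × C: 1 H
  1 × C: no H
  1 × N: 2 H
  1 × O: 1 H
  1 × S: 1 H
  Total hydrogens = 27.
Molecular formula: C17H27NOS

C17H27NOS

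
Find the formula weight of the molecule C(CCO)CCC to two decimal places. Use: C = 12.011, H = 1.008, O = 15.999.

Molecular formula: C6H14O.
M = 6×12.011 + 14×1.008 + 1×15.999 = 102.18 g/mol.

102.18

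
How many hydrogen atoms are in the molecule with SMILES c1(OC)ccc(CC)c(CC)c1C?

18

Hydrogens are implicit in SMILES; fill each atom to its normal valence:
  4 × C: 3 H each → 12
  4 × C (aromatic): no H
  2 × C: 2 H each → 4
  2 × C (aromatic): 1 H each → 2
  1 × O: no H
  Total hydrogens = 18.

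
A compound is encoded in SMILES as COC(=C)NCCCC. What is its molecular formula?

Heavy atoms from the SMILES: 7 C, 1 N, 1 O.
Implicit hydrogens by atom environment:
  4 × C: 2 H each → 8
  2 × C: 3 H each → 6
  1 × C: no H
  1 × N: 1 H
  1 × O: no H
  Total hydrogens = 15.
Molecular formula: C7H15NO

C7H15NO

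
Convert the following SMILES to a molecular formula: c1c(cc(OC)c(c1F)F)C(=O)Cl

Heavy atoms from the SMILES: 8 C, 1 Cl, 2 F, 2 O.
Implicit hydrogens by atom environment:
  4 × C (aromatic): no H
  2 × C (aromatic): 1 H each → 2
  2 × F: no H
  2 × O: no H
  1 × C: 3 H
  1 × C: no H
  1 × Cl: no H
  Total hydrogens = 5.
Molecular formula: C8H5ClF2O2

C8H5ClF2O2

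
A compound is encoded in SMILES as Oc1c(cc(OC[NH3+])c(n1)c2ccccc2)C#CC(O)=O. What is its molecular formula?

Heavy atoms from the SMILES: 15 C, 2 N, 4 O.
Implicit hydrogens by atom environment:
  6 × C (aromatic): 1 H each → 6
  5 × C (aromatic): no H
  3 × C: no H
  2 × O: 1 H each → 2
  2 × O: no H
  1 × C: 2 H
  1 × N (charge +1): 3 H
  1 × N (aromatic): no H
  Total hydrogens = 13.
Net charge +1.
Molecular formula: C15H13N2O4+

C15H13N2O4+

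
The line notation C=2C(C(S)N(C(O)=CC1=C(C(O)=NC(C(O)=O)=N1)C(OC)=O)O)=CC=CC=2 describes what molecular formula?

C16H15N3O7S

Heavy atoms from the SMILES: 16 C, 3 N, 7 O, 1 S.
Implicit hydrogens by atom environment:
  5 × C (aromatic): 1 H each → 5
  5 × C (aromatic): no H
  4 × O: 1 H each → 4
  3 × C: no H
  3 × O: no H
  2 × C: 1 H each → 2
  2 × N (aromatic): no H
  1 × C: 3 H
  1 × N: no H
  1 × S: 1 H
  Total hydrogens = 15.
Molecular formula: C16H15N3O7S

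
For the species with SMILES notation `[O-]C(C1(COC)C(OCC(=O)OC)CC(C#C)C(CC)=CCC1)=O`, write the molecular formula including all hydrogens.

Heavy atoms from the SMILES: 18 C, 6 O.
Implicit hydrogens by atom environment:
  6 × C: 2 H each → 12
  5 × C: no H
  5 × O: no H
  4 × C: 1 H each → 4
  3 × C: 3 H each → 9
  1 × O (charge -1): no H
  Total hydrogens = 25.
Net charge -1.
Molecular formula: C18H25O6-

C18H25O6-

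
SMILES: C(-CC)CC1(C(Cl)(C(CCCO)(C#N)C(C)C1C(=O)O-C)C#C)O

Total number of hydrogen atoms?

Hydrogens are implicit in SMILES; fill each atom to its normal valence:
  6 × C: 2 H each → 12
  6 × C: no H
  3 × C: 3 H each → 9
  3 × C: 1 H each → 3
  2 × O: 1 H each → 2
  2 × O: no H
  1 × Cl: no H
  1 × N: no H
  Total hydrogens = 26.

26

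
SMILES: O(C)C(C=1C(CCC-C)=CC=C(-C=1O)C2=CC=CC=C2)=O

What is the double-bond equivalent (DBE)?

9

Molecular formula from the SMILES: C18H20O3.
DoU = (2C + 2 + N − H − X)/2 = (2·18 + 2 + 0 − 20 − 0)/2 = 18/2 = 9.
(Structurally: 2 ring(s) + 7 π bond(s) = 9.)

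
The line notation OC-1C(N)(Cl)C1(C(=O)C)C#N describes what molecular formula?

Heavy atoms from the SMILES: 6 C, 1 Cl, 2 N, 2 O.
Implicit hydrogens by atom environment:
  4 × C: no H
  1 × C: 3 H
  1 × C: 1 H
  1 × Cl: no H
  1 × N: 2 H
  1 × N: no H
  1 × O: 1 H
  1 × O: no H
  Total hydrogens = 7.
Molecular formula: C6H7ClN2O2

C6H7ClN2O2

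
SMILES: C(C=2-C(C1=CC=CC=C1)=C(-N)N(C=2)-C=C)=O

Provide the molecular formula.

C13H12N2O

Heavy atoms from the SMILES: 13 C, 2 N, 1 O.
Implicit hydrogens by atom environment:
  6 × C (aromatic): 1 H each → 6
  4 × C (aromatic): no H
  2 × C: 1 H each → 2
  1 × C: 2 H
  1 × N: 2 H
  1 × N (aromatic): no H
  1 × O: no H
  Total hydrogens = 12.
Molecular formula: C13H12N2O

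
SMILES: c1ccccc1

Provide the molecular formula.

Heavy atoms from the SMILES: 6 C.
Implicit hydrogens by atom environment:
  6 × C (aromatic): 1 H each → 6
  Total hydrogens = 6.
Molecular formula: C6H6

C6H6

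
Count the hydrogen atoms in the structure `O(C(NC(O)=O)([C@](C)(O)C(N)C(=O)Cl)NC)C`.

16

Hydrogens are implicit in SMILES; fill each atom to its normal valence:
  4 × C: no H
  3 × C: 3 H each → 9
  3 × O: no H
  2 × N: 1 H each → 2
  2 × O: 1 H each → 2
  1 × C: 1 H
  1 × Cl: no H
  1 × N: 2 H
  Total hydrogens = 16.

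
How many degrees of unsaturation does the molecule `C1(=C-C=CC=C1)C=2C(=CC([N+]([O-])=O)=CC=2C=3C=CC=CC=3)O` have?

Molecular formula from the SMILES: C18H13NO3.
DoU = (2C + 2 + N − H − X)/2 = (2·18 + 2 + 1 − 13 − 0)/2 = 26/2 = 13.
(Structurally: 3 ring(s) + 10 π bond(s) = 13.)

13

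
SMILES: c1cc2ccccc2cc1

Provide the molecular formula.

C10H8

Heavy atoms from the SMILES: 10 C.
Implicit hydrogens by atom environment:
  8 × C (aromatic): 1 H each → 8
  2 × C (aromatic): no H
  Total hydrogens = 8.
Molecular formula: C10H8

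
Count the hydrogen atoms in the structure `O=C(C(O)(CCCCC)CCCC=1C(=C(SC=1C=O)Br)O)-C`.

Hydrogens are implicit in SMILES; fill each atom to its normal valence:
  7 × C: 2 H each → 14
  4 × C (aromatic): no H
  2 × C: 3 H each → 6
  2 × C: no H
  2 × O: 1 H each → 2
  2 × O: no H
  1 × Br: no H
  1 × C: 1 H
  1 × S (aromatic): no H
  Total hydrogens = 23.

23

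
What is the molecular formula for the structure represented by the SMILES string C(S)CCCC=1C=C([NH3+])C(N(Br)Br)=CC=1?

C10H15Br2N2S+

Heavy atoms from the SMILES: 2 Br, 10 C, 2 N, 1 S.
Implicit hydrogens by atom environment:
  4 × C: 2 H each → 8
  3 × C (aromatic): 1 H each → 3
  3 × C (aromatic): no H
  2 × Br: no H
  1 × N (charge +1): 3 H
  1 × N: no H
  1 × S: 1 H
  Total hydrogens = 15.
Net charge +1.
Molecular formula: C10H15Br2N2S+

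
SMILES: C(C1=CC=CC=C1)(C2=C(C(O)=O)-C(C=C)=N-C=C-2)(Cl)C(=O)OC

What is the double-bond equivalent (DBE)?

Molecular formula from the SMILES: C17H14ClNO4.
DoU = (2C + 2 + N − H − X)/2 = (2·17 + 2 + 1 − 14 − 1)/2 = 22/2 = 11.
(Structurally: 2 ring(s) + 9 π bond(s) = 11.)

11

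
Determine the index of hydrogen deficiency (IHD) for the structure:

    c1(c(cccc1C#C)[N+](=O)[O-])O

7

Molecular formula from the SMILES: C8H5NO3.
DoU = (2C + 2 + N − H − X)/2 = (2·8 + 2 + 1 − 5 − 0)/2 = 14/2 = 7.
(Structurally: 1 ring(s) + 6 π bond(s) = 7.)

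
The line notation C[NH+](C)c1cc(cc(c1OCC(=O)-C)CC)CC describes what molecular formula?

Heavy atoms from the SMILES: 15 C, 1 N, 2 O.
Implicit hydrogens by atom environment:
  5 × C: 3 H each → 15
  4 × C (aromatic): no H
  3 × C: 2 H each → 6
  2 × C (aromatic): 1 H each → 2
  2 × O: no H
  1 × C: no H
  1 × N (charge +1): 1 H
  Total hydrogens = 24.
Net charge +1.
Molecular formula: C15H24NO2+

C15H24NO2+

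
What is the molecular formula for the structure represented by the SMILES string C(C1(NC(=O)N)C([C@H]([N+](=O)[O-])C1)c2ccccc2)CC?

C14H19N3O3

Heavy atoms from the SMILES: 14 C, 3 N, 3 O.
Implicit hydrogens by atom environment:
  5 × C (aromatic): 1 H each → 5
  3 × C: 2 H each → 6
  2 × C: 1 H each → 2
  2 × C: no H
  2 × O: no H
  1 × C: 3 H
  1 × C (aromatic): no H
  1 × N: 2 H
  1 × N: 1 H
  1 × N (charge +1): no H
  1 × O (charge -1): no H
  Total hydrogens = 19.
Molecular formula: C14H19N3O3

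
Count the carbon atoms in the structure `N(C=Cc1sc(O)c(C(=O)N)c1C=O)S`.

8

The symbol for carbon appears 8 times in the SMILES. Lowercase c denotes aromatic carbon and counts toward C.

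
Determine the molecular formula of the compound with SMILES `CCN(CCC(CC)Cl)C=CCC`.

C11H22ClN

Heavy atoms from the SMILES: 11 C, 1 Cl, 1 N.
Implicit hydrogens by atom environment:
  5 × C: 2 H each → 10
  3 × C: 3 H each → 9
  3 × C: 1 H each → 3
  1 × Cl: no H
  1 × N: no H
  Total hydrogens = 22.
Molecular formula: C11H22ClN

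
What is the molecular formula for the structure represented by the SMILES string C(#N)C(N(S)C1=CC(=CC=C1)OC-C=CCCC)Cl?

Heavy atoms from the SMILES: 14 C, 1 Cl, 2 N, 1 O, 1 S.
Implicit hydrogens by atom environment:
  4 × C (aromatic): 1 H each → 4
  3 × C: 2 H each → 6
  3 × C: 1 H each → 3
  2 × C (aromatic): no H
  2 × N: no H
  1 × C: 3 H
  1 × C: no H
  1 × Cl: no H
  1 × O: no H
  1 × S: 1 H
  Total hydrogens = 17.
Molecular formula: C14H17ClN2OS

C14H17ClN2OS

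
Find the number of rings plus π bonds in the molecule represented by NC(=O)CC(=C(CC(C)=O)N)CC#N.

5

Molecular formula from the SMILES: C9H13N3O2.
DoU = (2C + 2 + N − H − X)/2 = (2·9 + 2 + 3 − 13 − 0)/2 = 10/2 = 5.
(Structurally: 0 ring(s) + 5 π bond(s) = 5.)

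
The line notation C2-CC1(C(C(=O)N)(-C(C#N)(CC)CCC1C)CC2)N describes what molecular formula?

Heavy atoms from the SMILES: 15 C, 3 N, 1 O.
Implicit hydrogens by atom environment:
  7 × C: 2 H each → 14
  5 × C: no H
  2 × C: 3 H each → 6
  2 × N: 2 H each → 4
  1 × C: 1 H
  1 × N: no H
  1 × O: no H
  Total hydrogens = 25.
Molecular formula: C15H25N3O

C15H25N3O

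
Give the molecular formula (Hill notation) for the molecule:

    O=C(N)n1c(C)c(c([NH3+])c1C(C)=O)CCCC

C12H20N3O2+

Heavy atoms from the SMILES: 12 C, 3 N, 2 O.
Implicit hydrogens by atom environment:
  4 × C (aromatic): no H
  3 × C: 3 H each → 9
  3 × C: 2 H each → 6
  2 × C: no H
  2 × O: no H
  1 × N (charge +1): 3 H
  1 × N: 2 H
  1 × N (aromatic): no H
  Total hydrogens = 20.
Net charge +1.
Molecular formula: C12H20N3O2+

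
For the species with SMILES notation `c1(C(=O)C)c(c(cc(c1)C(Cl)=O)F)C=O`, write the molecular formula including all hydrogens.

Heavy atoms from the SMILES: 10 C, 1 Cl, 1 F, 3 O.
Implicit hydrogens by atom environment:
  4 × C (aromatic): no H
  3 × O: no H
  2 × C (aromatic): 1 H each → 2
  2 × C: no H
  1 × C: 3 H
  1 × C: 1 H
  1 × Cl: no H
  1 × F: no H
  Total hydrogens = 6.
Molecular formula: C10H6ClFO3

C10H6ClFO3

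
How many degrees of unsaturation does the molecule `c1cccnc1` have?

4

Molecular formula from the SMILES: C5H5N.
DoU = (2C + 2 + N − H − X)/2 = (2·5 + 2 + 1 − 5 − 0)/2 = 8/2 = 4.
(Structurally: 1 ring(s) + 3 π bond(s) = 4.)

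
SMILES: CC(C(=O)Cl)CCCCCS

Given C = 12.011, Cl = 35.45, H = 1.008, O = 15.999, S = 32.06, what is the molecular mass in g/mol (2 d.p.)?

Molecular formula: C8H15ClOS.
M = 8×12.011 + 1×35.45 + 15×1.008 + 1×15.999 + 1×32.06 = 194.72 g/mol.

194.72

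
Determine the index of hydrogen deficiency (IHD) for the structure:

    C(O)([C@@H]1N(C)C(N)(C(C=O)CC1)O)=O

3

Molecular formula from the SMILES: C8H14N2O4.
DoU = (2C + 2 + N − H − X)/2 = (2·8 + 2 + 2 − 14 − 0)/2 = 6/2 = 3.
(Structurally: 1 ring(s) + 2 π bond(s) = 3.)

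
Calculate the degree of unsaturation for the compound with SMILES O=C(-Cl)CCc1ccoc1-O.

Molecular formula from the SMILES: C7H7ClO3.
DoU = (2C + 2 + N − H − X)/2 = (2·7 + 2 + 0 − 7 − 1)/2 = 8/2 = 4.
(Structurally: 1 ring(s) + 3 π bond(s) = 4.)

4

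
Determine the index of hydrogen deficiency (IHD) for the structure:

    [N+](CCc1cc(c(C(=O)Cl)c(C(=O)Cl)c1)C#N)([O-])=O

9

Molecular formula from the SMILES: C11H6Cl2N2O4.
DoU = (2C + 2 + N − H − X)/2 = (2·11 + 2 + 2 − 6 − 2)/2 = 18/2 = 9.
(Structurally: 1 ring(s) + 8 π bond(s) = 9.)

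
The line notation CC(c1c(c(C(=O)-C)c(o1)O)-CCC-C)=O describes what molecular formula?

C12H16O4

Heavy atoms from the SMILES: 12 C, 4 O.
Implicit hydrogens by atom environment:
  4 × C (aromatic): no H
  3 × C: 3 H each → 9
  3 × C: 2 H each → 6
  2 × C: no H
  2 × O: no H
  1 × O: 1 H
  1 × O (aromatic): no H
  Total hydrogens = 16.
Molecular formula: C12H16O4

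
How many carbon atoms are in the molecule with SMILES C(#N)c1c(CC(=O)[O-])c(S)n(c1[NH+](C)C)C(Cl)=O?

The symbol for carbon appears 10 times in the SMILES. Lowercase c denotes aromatic carbon and counts toward C.

10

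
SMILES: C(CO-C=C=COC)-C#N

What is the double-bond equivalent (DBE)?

4

Molecular formula from the SMILES: C7H9NO2.
DoU = (2C + 2 + N − H − X)/2 = (2·7 + 2 + 1 − 9 − 0)/2 = 8/2 = 4.
(Structurally: 0 ring(s) + 4 π bond(s) = 4.)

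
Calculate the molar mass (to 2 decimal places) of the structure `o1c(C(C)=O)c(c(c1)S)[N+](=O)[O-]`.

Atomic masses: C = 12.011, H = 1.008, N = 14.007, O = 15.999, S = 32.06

187.17

Molecular formula: C6H5NO4S.
M = 6×12.011 + 5×1.008 + 1×14.007 + 4×15.999 + 1×32.06 = 187.17 g/mol.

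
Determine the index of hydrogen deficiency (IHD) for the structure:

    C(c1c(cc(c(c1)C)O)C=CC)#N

Molecular formula from the SMILES: C11H11NO.
DoU = (2C + 2 + N − H − X)/2 = (2·11 + 2 + 1 − 11 − 0)/2 = 14/2 = 7.
(Structurally: 1 ring(s) + 6 π bond(s) = 7.)

7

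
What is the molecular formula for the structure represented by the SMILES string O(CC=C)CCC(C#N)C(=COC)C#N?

C11H14N2O2

Heavy atoms from the SMILES: 11 C, 2 N, 2 O.
Implicit hydrogens by atom environment:
  4 × C: 2 H each → 8
  3 × C: 1 H each → 3
  3 × C: no H
  2 × N: no H
  2 × O: no H
  1 × C: 3 H
  Total hydrogens = 14.
Molecular formula: C11H14N2O2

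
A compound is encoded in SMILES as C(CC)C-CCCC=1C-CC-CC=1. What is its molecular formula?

C13H24

Heavy atoms from the SMILES: 13 C.
Implicit hydrogens by atom environment:
  10 × C: 2 H each → 20
  1 × C: 3 H
  1 × C: 1 H
  1 × C: no H
  Total hydrogens = 24.
Molecular formula: C13H24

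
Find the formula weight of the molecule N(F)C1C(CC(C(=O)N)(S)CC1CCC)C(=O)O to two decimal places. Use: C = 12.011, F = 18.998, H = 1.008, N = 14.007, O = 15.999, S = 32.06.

278.34

Molecular formula: C11H19FN2O3S.
M = 11×12.011 + 1×18.998 + 19×1.008 + 2×14.007 + 3×15.999 + 1×32.06 = 278.34 g/mol.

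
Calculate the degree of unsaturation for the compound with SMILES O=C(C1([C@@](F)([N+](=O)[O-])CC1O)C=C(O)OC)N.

Molecular formula from the SMILES: C8H11FN2O6.
DoU = (2C + 2 + N − H − X)/2 = (2·8 + 2 + 2 − 11 − 1)/2 = 8/2 = 4.
(Structurally: 1 ring(s) + 3 π bond(s) = 4.)

4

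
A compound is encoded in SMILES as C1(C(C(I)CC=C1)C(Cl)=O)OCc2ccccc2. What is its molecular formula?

C14H14ClIO2

Heavy atoms from the SMILES: 14 C, 1 Cl, 1 I, 2 O.
Implicit hydrogens by atom environment:
  5 × C: 1 H each → 5
  5 × C (aromatic): 1 H each → 5
  2 × C: 2 H each → 4
  2 × O: no H
  1 × C: no H
  1 × C (aromatic): no H
  1 × Cl: no H
  1 × I: no H
  Total hydrogens = 14.
Molecular formula: C14H14ClIO2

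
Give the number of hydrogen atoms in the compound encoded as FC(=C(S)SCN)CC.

10

Hydrogens are implicit in SMILES; fill each atom to its normal valence:
  2 × C: 2 H each → 4
  2 × C: no H
  1 × C: 3 H
  1 × F: no H
  1 × N: 2 H
  1 × S: 1 H
  1 × S: no H
  Total hydrogens = 10.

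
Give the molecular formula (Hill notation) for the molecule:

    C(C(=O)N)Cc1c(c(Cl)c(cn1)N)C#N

Heavy atoms from the SMILES: 9 C, 1 Cl, 4 N, 1 O.
Implicit hydrogens by atom environment:
  4 × C (aromatic): no H
  2 × C: 2 H each → 4
  2 × C: no H
  2 × N: 2 H each → 4
  1 × C (aromatic): 1 H
  1 × Cl: no H
  1 × N (aromatic): no H
  1 × N: no H
  1 × O: no H
  Total hydrogens = 9.
Molecular formula: C9H9ClN4O

C9H9ClN4O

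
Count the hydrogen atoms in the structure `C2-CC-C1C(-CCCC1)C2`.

18

Hydrogens are implicit in SMILES; fill each atom to its normal valence:
  8 × C: 2 H each → 16
  2 × C: 1 H each → 2
  Total hydrogens = 18.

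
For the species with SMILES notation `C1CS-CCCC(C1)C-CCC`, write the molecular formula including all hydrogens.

Heavy atoms from the SMILES: 11 C, 1 S.
Implicit hydrogens by atom environment:
  9 × C: 2 H each → 18
  1 × C: 3 H
  1 × C: 1 H
  1 × S: no H
  Total hydrogens = 22.
Molecular formula: C11H22S

C11H22S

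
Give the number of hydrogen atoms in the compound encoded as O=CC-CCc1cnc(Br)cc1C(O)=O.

10

Hydrogens are implicit in SMILES; fill each atom to its normal valence:
  3 × C: 2 H each → 6
  3 × C (aromatic): no H
  2 × C (aromatic): 1 H each → 2
  2 × O: no H
  1 × Br: no H
  1 × C: 1 H
  1 × C: no H
  1 × N (aromatic): no H
  1 × O: 1 H
  Total hydrogens = 10.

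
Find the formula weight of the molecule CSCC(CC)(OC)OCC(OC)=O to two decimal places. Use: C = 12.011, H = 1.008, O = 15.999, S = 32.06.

222.30

Molecular formula: C9H18O4S.
M = 9×12.011 + 18×1.008 + 4×15.999 + 1×32.06 = 222.30 g/mol.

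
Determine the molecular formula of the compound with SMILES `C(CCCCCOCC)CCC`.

Heavy atoms from the SMILES: 11 C, 1 O.
Implicit hydrogens by atom environment:
  9 × C: 2 H each → 18
  2 × C: 3 H each → 6
  1 × O: no H
  Total hydrogens = 24.
Molecular formula: C11H24O

C11H24O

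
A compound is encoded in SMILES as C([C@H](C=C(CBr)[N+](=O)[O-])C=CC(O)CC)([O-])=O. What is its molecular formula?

C10H13BrNO5-

Heavy atoms from the SMILES: 1 Br, 10 C, 1 N, 5 O.
Implicit hydrogens by atom environment:
  5 × C: 1 H each → 5
  2 × C: 2 H each → 4
  2 × C: no H
  2 × O: no H
  2 × O (charge -1): no H
  1 × Br: no H
  1 × C: 3 H
  1 × N (charge +1): no H
  1 × O: 1 H
  Total hydrogens = 13.
Net charge -1.
Molecular formula: C10H13BrNO5-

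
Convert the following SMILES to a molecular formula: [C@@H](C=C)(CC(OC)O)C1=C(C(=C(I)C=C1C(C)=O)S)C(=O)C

C16H19IO4S

Heavy atoms from the SMILES: 16 C, 1 I, 4 O, 1 S.
Implicit hydrogens by atom environment:
  5 × C (aromatic): no H
  3 × C: 3 H each → 9
  3 × C: 1 H each → 3
  3 × O: no H
  2 × C: 2 H each → 4
  2 × C: no H
  1 × C (aromatic): 1 H
  1 × I: no H
  1 × O: 1 H
  1 × S: 1 H
  Total hydrogens = 19.
Molecular formula: C16H19IO4S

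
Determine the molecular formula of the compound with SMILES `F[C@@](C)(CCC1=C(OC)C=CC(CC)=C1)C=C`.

C15H21FO

Heavy atoms from the SMILES: 15 C, 1 F, 1 O.
Implicit hydrogens by atom environment:
  4 × C: 2 H each → 8
  3 × C: 3 H each → 9
  3 × C (aromatic): 1 H each → 3
  3 × C (aromatic): no H
  1 × C: 1 H
  1 × C: no H
  1 × F: no H
  1 × O: no H
  Total hydrogens = 21.
Molecular formula: C15H21FO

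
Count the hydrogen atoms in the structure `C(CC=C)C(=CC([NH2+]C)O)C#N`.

15

Hydrogens are implicit in SMILES; fill each atom to its normal valence:
  3 × C: 2 H each → 6
  3 × C: 1 H each → 3
  2 × C: no H
  1 × C: 3 H
  1 × N (charge +1): 2 H
  1 × N: no H
  1 × O: 1 H
  Total hydrogens = 15.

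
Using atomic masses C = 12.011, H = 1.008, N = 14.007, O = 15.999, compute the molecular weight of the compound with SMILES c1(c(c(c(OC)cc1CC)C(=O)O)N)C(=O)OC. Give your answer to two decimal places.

Molecular formula: C12H15NO5.
M = 12×12.011 + 15×1.008 + 1×14.007 + 5×15.999 = 253.25 g/mol.

253.25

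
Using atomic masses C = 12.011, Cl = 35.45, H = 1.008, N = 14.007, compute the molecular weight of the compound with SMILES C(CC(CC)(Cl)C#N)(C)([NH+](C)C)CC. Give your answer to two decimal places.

217.76

Molecular formula: C11H22ClN2+.
M = 11×12.011 + 1×35.45 + 22×1.008 + 2×14.007 = 217.76 g/mol.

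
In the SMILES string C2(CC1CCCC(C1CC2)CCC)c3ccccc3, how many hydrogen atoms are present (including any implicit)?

28

Hydrogens are implicit in SMILES; fill each atom to its normal valence:
  8 × C: 2 H each → 16
  5 × C (aromatic): 1 H each → 5
  4 × C: 1 H each → 4
  1 × C: 3 H
  1 × C (aromatic): no H
  Total hydrogens = 28.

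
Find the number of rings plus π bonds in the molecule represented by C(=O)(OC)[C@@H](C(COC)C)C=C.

2

Molecular formula from the SMILES: C9H16O3.
DoU = (2C + 2 + N − H − X)/2 = (2·9 + 2 + 0 − 16 − 0)/2 = 4/2 = 2.
(Structurally: 0 ring(s) + 2 π bond(s) = 2.)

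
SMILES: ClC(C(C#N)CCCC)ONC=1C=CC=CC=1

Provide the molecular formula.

C13H17ClN2O

Heavy atoms from the SMILES: 13 C, 1 Cl, 2 N, 1 O.
Implicit hydrogens by atom environment:
  5 × C (aromatic): 1 H each → 5
  3 × C: 2 H each → 6
  2 × C: 1 H each → 2
  1 × C: 3 H
  1 × C: no H
  1 × C (aromatic): no H
  1 × Cl: no H
  1 × N: 1 H
  1 × N: no H
  1 × O: no H
  Total hydrogens = 17.
Molecular formula: C13H17ClN2O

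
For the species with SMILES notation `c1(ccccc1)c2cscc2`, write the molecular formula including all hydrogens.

Heavy atoms from the SMILES: 10 C, 1 S.
Implicit hydrogens by atom environment:
  8 × C (aromatic): 1 H each → 8
  2 × C (aromatic): no H
  1 × S (aromatic): no H
  Total hydrogens = 8.
Molecular formula: C10H8S

C10H8S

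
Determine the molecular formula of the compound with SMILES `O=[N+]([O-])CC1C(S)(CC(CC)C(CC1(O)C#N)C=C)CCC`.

C16H26N2O3S

Heavy atoms from the SMILES: 16 C, 2 N, 3 O, 1 S.
Implicit hydrogens by atom environment:
  7 × C: 2 H each → 14
  4 × C: 1 H each → 4
  3 × C: no H
  2 × C: 3 H each → 6
  1 × N (charge +1): no H
  1 × N: no H
  1 × O: 1 H
  1 × O: no H
  1 × O (charge -1): no H
  1 × S: 1 H
  Total hydrogens = 26.
Molecular formula: C16H26N2O3S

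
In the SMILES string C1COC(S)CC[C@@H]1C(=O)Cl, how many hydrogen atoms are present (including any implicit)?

11

Hydrogens are implicit in SMILES; fill each atom to its normal valence:
  4 × C: 2 H each → 8
  2 × C: 1 H each → 2
  2 × O: no H
  1 × C: no H
  1 × Cl: no H
  1 × S: 1 H
  Total hydrogens = 11.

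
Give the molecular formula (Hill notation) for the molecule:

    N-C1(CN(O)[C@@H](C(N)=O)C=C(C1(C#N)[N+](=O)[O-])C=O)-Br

Heavy atoms from the SMILES: 1 Br, 9 C, 5 N, 5 O.
Implicit hydrogens by atom environment:
  5 × C: no H
  3 × C: 1 H each → 3
  3 × O: no H
  2 × N: 2 H each → 4
  2 × N: no H
  1 × Br: no H
  1 × C: 2 H
  1 × N (charge +1): no H
  1 × O: 1 H
  1 × O (charge -1): no H
  Total hydrogens = 10.
Molecular formula: C9H10BrN5O5

C9H10BrN5O5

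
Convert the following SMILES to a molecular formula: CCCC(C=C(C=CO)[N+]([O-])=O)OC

Heavy atoms from the SMILES: 9 C, 1 N, 4 O.
Implicit hydrogens by atom environment:
  4 × C: 1 H each → 4
  2 × C: 3 H each → 6
  2 × C: 2 H each → 4
  2 × O: no H
  1 × C: no H
  1 × N (charge +1): no H
  1 × O: 1 H
  1 × O (charge -1): no H
  Total hydrogens = 15.
Molecular formula: C9H15NO4

C9H15NO4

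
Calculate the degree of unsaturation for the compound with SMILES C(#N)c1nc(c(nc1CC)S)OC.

Molecular formula from the SMILES: C8H9N3OS.
DoU = (2C + 2 + N − H − X)/2 = (2·8 + 2 + 3 − 9 − 0)/2 = 12/2 = 6.
(Structurally: 1 ring(s) + 5 π bond(s) = 6.)

6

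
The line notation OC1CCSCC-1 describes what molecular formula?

Heavy atoms from the SMILES: 5 C, 1 O, 1 S.
Implicit hydrogens by atom environment:
  4 × C: 2 H each → 8
  1 × C: 1 H
  1 × O: 1 H
  1 × S: no H
  Total hydrogens = 10.
Molecular formula: C5H10OS

C5H10OS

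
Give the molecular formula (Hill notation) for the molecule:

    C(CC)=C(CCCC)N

C8H17N

Heavy atoms from the SMILES: 8 C, 1 N.
Implicit hydrogens by atom environment:
  4 × C: 2 H each → 8
  2 × C: 3 H each → 6
  1 × C: 1 H
  1 × C: no H
  1 × N: 2 H
  Total hydrogens = 17.
Molecular formula: C8H17N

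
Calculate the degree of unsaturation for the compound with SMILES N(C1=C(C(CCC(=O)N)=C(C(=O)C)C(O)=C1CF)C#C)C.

Molecular formula from the SMILES: C15H17FN2O3.
DoU = (2C + 2 + N − H − X)/2 = (2·15 + 2 + 2 − 17 − 1)/2 = 16/2 = 8.
(Structurally: 1 ring(s) + 7 π bond(s) = 8.)

8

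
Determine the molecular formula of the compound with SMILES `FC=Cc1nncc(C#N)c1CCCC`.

Heavy atoms from the SMILES: 11 C, 1 F, 3 N.
Implicit hydrogens by atom environment:
  3 × C: 2 H each → 6
  3 × C (aromatic): no H
  2 × C: 1 H each → 2
  2 × N (aromatic): no H
  1 × C: 3 H
  1 × C (aromatic): 1 H
  1 × C: no H
  1 × F: no H
  1 × N: no H
  Total hydrogens = 12.
Molecular formula: C11H12FN3

C11H12FN3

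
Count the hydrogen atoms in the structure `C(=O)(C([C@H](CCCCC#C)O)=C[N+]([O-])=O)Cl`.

Hydrogens are implicit in SMILES; fill each atom to its normal valence:
  4 × C: 2 H each → 8
  3 × C: 1 H each → 3
  3 × C: no H
  2 × O: no H
  1 × Cl: no H
  1 × N (charge +1): no H
  1 × O: 1 H
  1 × O (charge -1): no H
  Total hydrogens = 12.

12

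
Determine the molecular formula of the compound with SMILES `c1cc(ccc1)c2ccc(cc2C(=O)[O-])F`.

C13H8FO2-

Heavy atoms from the SMILES: 13 C, 1 F, 2 O.
Implicit hydrogens by atom environment:
  8 × C (aromatic): 1 H each → 8
  4 × C (aromatic): no H
  1 × C: no H
  1 × F: no H
  1 × O: no H
  1 × O (charge -1): no H
  Total hydrogens = 8.
Net charge -1.
Molecular formula: C13H8FO2-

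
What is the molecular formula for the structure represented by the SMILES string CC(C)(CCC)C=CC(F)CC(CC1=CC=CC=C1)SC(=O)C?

C20H29FOS

Heavy atoms from the SMILES: 20 C, 1 F, 1 O, 1 S.
Implicit hydrogens by atom environment:
  5 × C (aromatic): 1 H each → 5
  4 × C: 3 H each → 12
  4 × C: 2 H each → 8
  4 × C: 1 H each → 4
  2 × C: no H
  1 × C (aromatic): no H
  1 × F: no H
  1 × O: no H
  1 × S: no H
  Total hydrogens = 29.
Molecular formula: C20H29FOS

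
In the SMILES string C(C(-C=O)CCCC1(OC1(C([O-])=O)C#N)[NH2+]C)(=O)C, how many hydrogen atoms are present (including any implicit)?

16

Hydrogens are implicit in SMILES; fill each atom to its normal valence:
  5 × C: no H
  4 × O: no H
  3 × C: 2 H each → 6
  2 × C: 3 H each → 6
  2 × C: 1 H each → 2
  1 × N (charge +1): 2 H
  1 × N: no H
  1 × O (charge -1): no H
  Total hydrogens = 16.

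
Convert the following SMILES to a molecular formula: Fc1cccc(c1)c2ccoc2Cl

Heavy atoms from the SMILES: 10 C, 1 Cl, 1 F, 1 O.
Implicit hydrogens by atom environment:
  6 × C (aromatic): 1 H each → 6
  4 × C (aromatic): no H
  1 × Cl: no H
  1 × F: no H
  1 × O (aromatic): no H
  Total hydrogens = 6.
Molecular formula: C10H6ClFO

C10H6ClFO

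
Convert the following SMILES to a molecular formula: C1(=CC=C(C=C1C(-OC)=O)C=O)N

C9H9NO3

Heavy atoms from the SMILES: 9 C, 1 N, 3 O.
Implicit hydrogens by atom environment:
  3 × C (aromatic): 1 H each → 3
  3 × C (aromatic): no H
  3 × O: no H
  1 × C: 3 H
  1 × C: 1 H
  1 × C: no H
  1 × N: 2 H
  Total hydrogens = 9.
Molecular formula: C9H9NO3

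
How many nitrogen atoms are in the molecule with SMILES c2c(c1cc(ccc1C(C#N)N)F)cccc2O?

2

The symbol for nitrogen appears 2 times in the SMILES.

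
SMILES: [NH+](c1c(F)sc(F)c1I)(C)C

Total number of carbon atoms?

The symbol for carbon appears 6 times in the SMILES. Lowercase c denotes aromatic carbon and counts toward C.

6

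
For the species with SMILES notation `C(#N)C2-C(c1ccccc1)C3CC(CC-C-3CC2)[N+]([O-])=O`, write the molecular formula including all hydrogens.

Heavy atoms from the SMILES: 17 C, 2 N, 2 O.
Implicit hydrogens by atom environment:
  5 × C: 2 H each → 10
  5 × C: 1 H each → 5
  5 × C (aromatic): 1 H each → 5
  1 × C: no H
  1 × C (aromatic): no H
  1 × N (charge +1): no H
  1 × N: no H
  1 × O: no H
  1 × O (charge -1): no H
  Total hydrogens = 20.
Molecular formula: C17H20N2O2

C17H20N2O2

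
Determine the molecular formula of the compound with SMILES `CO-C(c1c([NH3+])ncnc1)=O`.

Heavy atoms from the SMILES: 6 C, 3 N, 2 O.
Implicit hydrogens by atom environment:
  2 × C (aromatic): 1 H each → 2
  2 × C (aromatic): no H
  2 × N (aromatic): no H
  2 × O: no H
  1 × C: 3 H
  1 × C: no H
  1 × N (charge +1): 3 H
  Total hydrogens = 8.
Net charge +1.
Molecular formula: C6H8N3O2+

C6H8N3O2+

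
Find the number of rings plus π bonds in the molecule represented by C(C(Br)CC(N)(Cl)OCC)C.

Molecular formula from the SMILES: C7H15BrClNO.
DoU = (2C + 2 + N − H − X)/2 = (2·7 + 2 + 1 − 15 − 2)/2 = 0/2 = 0.
(Structurally: 0 ring(s) + 0 π bond(s) = 0.)

0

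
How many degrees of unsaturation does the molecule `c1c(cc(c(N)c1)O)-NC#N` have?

Molecular formula from the SMILES: C7H7N3O.
DoU = (2C + 2 + N − H − X)/2 = (2·7 + 2 + 3 − 7 − 0)/2 = 12/2 = 6.
(Structurally: 1 ring(s) + 5 π bond(s) = 6.)

6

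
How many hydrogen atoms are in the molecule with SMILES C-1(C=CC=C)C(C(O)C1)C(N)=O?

13

Hydrogens are implicit in SMILES; fill each atom to its normal valence:
  6 × C: 1 H each → 6
  2 × C: 2 H each → 4
  1 × C: no H
  1 × N: 2 H
  1 × O: 1 H
  1 × O: no H
  Total hydrogens = 13.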